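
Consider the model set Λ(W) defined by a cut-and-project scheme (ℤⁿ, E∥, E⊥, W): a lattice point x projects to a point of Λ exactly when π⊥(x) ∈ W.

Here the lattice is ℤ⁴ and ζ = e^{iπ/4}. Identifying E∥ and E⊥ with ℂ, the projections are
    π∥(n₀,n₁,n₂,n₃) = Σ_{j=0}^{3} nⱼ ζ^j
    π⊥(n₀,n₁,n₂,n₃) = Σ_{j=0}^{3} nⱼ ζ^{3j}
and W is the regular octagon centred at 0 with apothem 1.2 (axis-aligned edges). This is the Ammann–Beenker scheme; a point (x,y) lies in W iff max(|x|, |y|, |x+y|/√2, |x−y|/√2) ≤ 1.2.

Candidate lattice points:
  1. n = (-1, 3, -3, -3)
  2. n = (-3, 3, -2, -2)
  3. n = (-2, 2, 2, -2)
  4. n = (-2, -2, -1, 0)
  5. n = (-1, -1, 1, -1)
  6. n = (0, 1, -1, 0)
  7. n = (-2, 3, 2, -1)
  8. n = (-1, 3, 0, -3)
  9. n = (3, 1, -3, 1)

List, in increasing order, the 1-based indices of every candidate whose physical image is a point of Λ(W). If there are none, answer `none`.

4

Internal map: ζ^{3j} for j=0..3 gives (1,0), (−√2/2,√2/2), (0,−1), (√2/2,√2/2).
#1 (-1, 3, -3, -3): internal (-5.24264, 3.00000); octagon support 5.82843 vs apothem 1.2 → ∉ W
#2 (-3, 3, -2, -2): internal (-6.53553, 2.70711); octagon support 6.53553 vs apothem 1.2 → ∉ W
#3 (-2, 2, 2, -2): internal (-4.82843, -2.00000); octagon support 4.82843 vs apothem 1.2 → ∉ W
#4 (-2, -2, -1, 0): internal (-0.58579, -0.41421); octagon support 0.70711 vs apothem 1.2 → ∈ W
#5 (-1, -1, 1, -1): internal (-1.00000, -2.41421); octagon support 2.41421 vs apothem 1.2 → ∉ W
#6 (0, 1, -1, 0): internal (-0.70711, 1.70711); octagon support 1.70711 vs apothem 1.2 → ∉ W
#7 (-2, 3, 2, -1): internal (-4.82843, -0.58579); octagon support 4.82843 vs apothem 1.2 → ∉ W
#8 (-1, 3, 0, -3): internal (-5.24264, 0.00000); octagon support 5.24264 vs apothem 1.2 → ∉ W
#9 (3, 1, -3, 1): internal (3.00000, 4.41421); octagon support 5.24264 vs apothem 1.2 → ∉ W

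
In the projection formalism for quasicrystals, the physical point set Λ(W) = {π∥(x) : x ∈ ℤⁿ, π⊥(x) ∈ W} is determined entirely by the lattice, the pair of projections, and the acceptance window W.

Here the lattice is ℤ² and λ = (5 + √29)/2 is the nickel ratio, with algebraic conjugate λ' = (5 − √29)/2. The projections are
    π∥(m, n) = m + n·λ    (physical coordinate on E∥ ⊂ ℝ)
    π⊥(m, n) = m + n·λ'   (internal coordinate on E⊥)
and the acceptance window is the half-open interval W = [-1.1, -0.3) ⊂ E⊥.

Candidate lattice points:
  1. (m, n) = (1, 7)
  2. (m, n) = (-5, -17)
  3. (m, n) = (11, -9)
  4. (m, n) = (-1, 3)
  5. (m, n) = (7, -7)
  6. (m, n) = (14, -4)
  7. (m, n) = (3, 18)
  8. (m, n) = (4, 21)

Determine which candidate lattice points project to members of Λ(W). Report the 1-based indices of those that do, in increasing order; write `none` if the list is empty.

1, 7

Numerically λ ≈ 5.1926 and λ' = −1/λ ≈ -0.1926.
#1 (1,7): internal coord 1 + (7)·λ' = -0.3481; -0.3481 ∈ [-1.1, -0.3) → IN Λ
#2 (-5,-17): internal coord -5 + (-17)·λ' = -1.7261; -1.7261 ∉ [-1.1, -0.3) → out
#3 (11,-9): internal coord 11 + (-9)·λ' = +12.7332; +12.7332 ∉ [-1.1, -0.3) → out
#4 (-1,3): internal coord -1 + (3)·λ' = -1.5777; -1.5777 ∉ [-1.1, -0.3) → out
#5 (7,-7): internal coord 7 + (-7)·λ' = +8.3481; +8.3481 ∉ [-1.1, -0.3) → out
#6 (14,-4): internal coord 14 + (-4)·λ' = +14.7703; +14.7703 ∉ [-1.1, -0.3) → out
#7 (3,18): internal coord 3 + (18)·λ' = -0.4665; -0.4665 ∈ [-1.1, -0.3) → IN Λ
#8 (4,21): internal coord 4 + (21)·λ' = -0.0442; -0.0442 ∉ [-1.1, -0.3) → out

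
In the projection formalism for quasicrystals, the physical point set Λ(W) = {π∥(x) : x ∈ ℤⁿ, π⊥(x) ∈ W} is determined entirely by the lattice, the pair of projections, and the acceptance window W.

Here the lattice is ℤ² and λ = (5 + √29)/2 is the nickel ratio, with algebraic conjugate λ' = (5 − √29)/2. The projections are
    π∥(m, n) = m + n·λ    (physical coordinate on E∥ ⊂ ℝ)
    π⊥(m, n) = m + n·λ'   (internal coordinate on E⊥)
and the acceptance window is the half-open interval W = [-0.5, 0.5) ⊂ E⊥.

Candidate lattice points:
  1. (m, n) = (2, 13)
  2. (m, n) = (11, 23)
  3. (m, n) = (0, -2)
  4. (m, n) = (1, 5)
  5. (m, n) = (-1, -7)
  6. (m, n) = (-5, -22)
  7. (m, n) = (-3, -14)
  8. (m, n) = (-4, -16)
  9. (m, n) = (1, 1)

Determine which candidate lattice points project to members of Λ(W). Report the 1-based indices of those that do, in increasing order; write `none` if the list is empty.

3, 4, 5, 7

λ' = (5−√29)/2 ≈ -0.19258.
candidate 1: (m,n)=(2,13) → π∥ = 2+13·λ ≈ 69.50357, π⊥ = 2+13·λ' ≈ -0.50357 ∉ [-0.5, 0.5) ⇒ out
candidate 2: (m,n)=(11,23) → π∥ = 11+23·λ ≈ 130.42940, π⊥ = 11+23·λ' ≈ 6.57060 ∉ [-0.5, 0.5) ⇒ out
candidate 3: (m,n)=(0,-2) → π∥ = 0-2·λ ≈ -10.38516, π⊥ = 0-2·λ' ≈ 0.38516 ∈ [-0.5, 0.5) ⇒ IN Λ
candidate 4: (m,n)=(1,5) → π∥ = 1+5·λ ≈ 26.96291, π⊥ = 1+5·λ' ≈ 0.03709 ∈ [-0.5, 0.5) ⇒ IN Λ
candidate 5: (m,n)=(-1,-7) → π∥ = -1-7·λ ≈ -37.34808, π⊥ = -1-7·λ' ≈ 0.34808 ∈ [-0.5, 0.5) ⇒ IN Λ
candidate 6: (m,n)=(-5,-22) → π∥ = -5-22·λ ≈ -119.23681, π⊥ = -5-22·λ' ≈ -0.76319 ∉ [-0.5, 0.5) ⇒ out
candidate 7: (m,n)=(-3,-14) → π∥ = -3-14·λ ≈ -75.69615, π⊥ = -3-14·λ' ≈ -0.30385 ∈ [-0.5, 0.5) ⇒ IN Λ
candidate 8: (m,n)=(-4,-16) → π∥ = -4-16·λ ≈ -87.08132, π⊥ = -4-16·λ' ≈ -0.91868 ∉ [-0.5, 0.5) ⇒ out
candidate 9: (m,n)=(1,1) → π∥ = 1+1·λ ≈ 6.19258, π⊥ = 1+1·λ' ≈ 0.80742 ∉ [-0.5, 0.5) ⇒ out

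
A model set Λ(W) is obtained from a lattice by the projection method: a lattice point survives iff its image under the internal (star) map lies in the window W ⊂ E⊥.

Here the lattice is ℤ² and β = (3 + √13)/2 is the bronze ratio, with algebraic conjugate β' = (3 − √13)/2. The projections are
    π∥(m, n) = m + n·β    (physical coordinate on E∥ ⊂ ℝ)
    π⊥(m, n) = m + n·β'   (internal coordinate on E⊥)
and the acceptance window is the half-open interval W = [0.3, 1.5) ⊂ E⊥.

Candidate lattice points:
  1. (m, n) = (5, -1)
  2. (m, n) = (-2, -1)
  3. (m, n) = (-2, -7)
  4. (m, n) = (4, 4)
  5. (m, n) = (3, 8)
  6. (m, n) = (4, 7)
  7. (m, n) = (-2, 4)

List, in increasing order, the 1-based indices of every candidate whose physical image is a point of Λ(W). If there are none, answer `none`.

5

Compute β' = (3−√13)/2 = -0.3028, so π⊥(m,n) = m -0.3028·n.
#1 (5,-1): internal coord 5 + (-1)·β' = +5.3028; +5.3028 ∉ [0.3, 1.5) → out
#2 (-2,-1): internal coord -2 + (-1)·β' = -1.6972; -1.6972 ∉ [0.3, 1.5) → out
#3 (-2,-7): internal coord -2 + (-7)·β' = +0.1194; +0.1194 ∉ [0.3, 1.5) → out
#4 (4,4): internal coord 4 + (4)·β' = +2.7889; +2.7889 ∉ [0.3, 1.5) → out
#5 (3,8): internal coord 3 + (8)·β' = +0.5778; +0.5778 ∈ [0.3, 1.5) → IN Λ
#6 (4,7): internal coord 4 + (7)·β' = +1.8806; +1.8806 ∉ [0.3, 1.5) → out
#7 (-2,4): internal coord -2 + (4)·β' = -3.2111; -3.2111 ∉ [0.3, 1.5) → out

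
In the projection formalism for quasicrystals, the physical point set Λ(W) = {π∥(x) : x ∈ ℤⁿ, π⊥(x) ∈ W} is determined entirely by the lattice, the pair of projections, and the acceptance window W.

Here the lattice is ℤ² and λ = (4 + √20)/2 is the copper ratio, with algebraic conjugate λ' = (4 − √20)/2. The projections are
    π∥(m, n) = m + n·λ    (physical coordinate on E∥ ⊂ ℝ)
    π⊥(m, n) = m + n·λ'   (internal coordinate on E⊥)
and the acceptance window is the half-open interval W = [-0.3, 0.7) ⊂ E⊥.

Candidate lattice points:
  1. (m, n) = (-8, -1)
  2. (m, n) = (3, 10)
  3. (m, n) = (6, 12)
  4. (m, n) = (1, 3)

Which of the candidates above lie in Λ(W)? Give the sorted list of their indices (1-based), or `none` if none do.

2, 4

Numerically λ ≈ 4.2361 and λ' = −1/λ ≈ -0.2361.
[1] lift (-8,-1): star map gives -7.7639; window check -0.3 ≤ -7.7639 < 0.7 is false → out
[2] lift (3,10): star map gives 0.6393; window check -0.3 ≤ 0.6393 < 0.7 is true → IN Λ
[3] lift (6,12): star map gives 3.1672; window check -0.3 ≤ 3.1672 < 0.7 is false → out
[4] lift (1,3): star map gives 0.2918; window check -0.3 ≤ 0.2918 < 0.7 is true → IN Λ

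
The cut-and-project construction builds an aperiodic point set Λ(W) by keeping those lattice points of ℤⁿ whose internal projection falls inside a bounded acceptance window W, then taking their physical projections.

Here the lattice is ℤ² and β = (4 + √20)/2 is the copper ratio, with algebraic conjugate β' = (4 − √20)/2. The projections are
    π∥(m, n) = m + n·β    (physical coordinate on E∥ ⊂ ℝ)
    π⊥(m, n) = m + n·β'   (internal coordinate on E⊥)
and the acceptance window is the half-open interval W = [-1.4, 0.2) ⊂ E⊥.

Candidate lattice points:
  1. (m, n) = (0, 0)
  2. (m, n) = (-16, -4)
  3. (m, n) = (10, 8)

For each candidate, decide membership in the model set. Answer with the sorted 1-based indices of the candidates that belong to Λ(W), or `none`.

Compute β' = (4−√20)/2 = -0.2361, so π⊥(m,n) = m -0.2361·n.
#1 (0,0): internal coord 0 + (0)·β' = +0.0000; +0.0000 ∈ [-1.4, 0.2) → IN Λ
#2 (-16,-4): internal coord -16 + (-4)·β' = -15.0557; -15.0557 ∉ [-1.4, 0.2) → out
#3 (10,8): internal coord 10 + (8)·β' = +8.1115; +8.1115 ∉ [-1.4, 0.2) → out

1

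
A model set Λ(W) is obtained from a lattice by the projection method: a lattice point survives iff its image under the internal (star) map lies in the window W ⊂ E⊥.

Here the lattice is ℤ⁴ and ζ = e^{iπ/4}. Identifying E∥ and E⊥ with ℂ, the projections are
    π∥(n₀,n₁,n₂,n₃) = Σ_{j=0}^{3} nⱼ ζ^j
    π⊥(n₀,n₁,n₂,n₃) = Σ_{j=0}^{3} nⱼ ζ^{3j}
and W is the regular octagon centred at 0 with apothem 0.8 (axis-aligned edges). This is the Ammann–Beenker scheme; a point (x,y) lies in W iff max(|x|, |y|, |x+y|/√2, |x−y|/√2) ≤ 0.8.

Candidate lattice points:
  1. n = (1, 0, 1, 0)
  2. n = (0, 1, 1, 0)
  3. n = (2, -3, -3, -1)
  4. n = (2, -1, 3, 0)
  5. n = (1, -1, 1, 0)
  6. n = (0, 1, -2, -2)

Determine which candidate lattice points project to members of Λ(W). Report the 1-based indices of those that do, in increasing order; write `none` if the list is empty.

With ζ = e^{iπ/4} the internal vectors are ζ^0,ζ^3,ζ^6,ζ^9.
#1 (1, 0, 1, 0): internal (1.00000, -1.00000); octagon support 1.41421 vs apothem 0.8 → ∉ W
#2 (0, 1, 1, 0): internal (-0.70711, -0.29289); octagon support 0.70711 vs apothem 0.8 → ∈ W
#3 (2, -3, -3, -1): internal (3.41421, 0.17157); octagon support 3.41421 vs apothem 0.8 → ∉ W
#4 (2, -1, 3, 0): internal (2.70711, -3.70711); octagon support 4.53553 vs apothem 0.8 → ∉ W
#5 (1, -1, 1, 0): internal (1.70711, -1.70711); octagon support 2.41421 vs apothem 0.8 → ∉ W
#6 (0, 1, -2, -2): internal (-2.12132, 1.29289); octagon support 2.41421 vs apothem 0.8 → ∉ W

2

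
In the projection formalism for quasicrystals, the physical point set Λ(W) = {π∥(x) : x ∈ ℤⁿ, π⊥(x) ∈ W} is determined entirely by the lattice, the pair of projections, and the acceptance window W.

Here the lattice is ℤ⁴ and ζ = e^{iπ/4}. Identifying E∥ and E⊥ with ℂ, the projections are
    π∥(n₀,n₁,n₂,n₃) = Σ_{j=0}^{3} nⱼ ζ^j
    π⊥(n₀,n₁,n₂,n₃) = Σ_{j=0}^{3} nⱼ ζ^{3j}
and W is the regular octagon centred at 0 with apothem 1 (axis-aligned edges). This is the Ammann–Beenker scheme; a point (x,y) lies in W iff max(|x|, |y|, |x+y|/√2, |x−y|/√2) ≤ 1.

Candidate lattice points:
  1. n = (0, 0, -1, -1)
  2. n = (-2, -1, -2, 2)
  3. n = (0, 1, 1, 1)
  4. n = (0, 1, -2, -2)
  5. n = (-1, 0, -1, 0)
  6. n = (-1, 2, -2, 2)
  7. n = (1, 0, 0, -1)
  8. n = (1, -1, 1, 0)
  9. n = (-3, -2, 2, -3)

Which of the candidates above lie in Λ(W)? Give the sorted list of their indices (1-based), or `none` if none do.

Internal map: ζ^{3j} for j=0..3 gives (1,0), (−√2/2,√2/2), (0,−1), (√2/2,√2/2).
candidate 1: n = (0, 0, -1, -1) → π⊥ ≈ (-0.7071, +0.2929); max(|x|,|y|,|x±y|/√2) = 0.7071 ≤ 1 ⇒ ∈ W
candidate 2: n = (-2, -1, -2, 2) → π⊥ ≈ (+0.1213, +2.7071); max(|x|,|y|,|x±y|/√2) = 2.7071 > 1 ⇒ ∉ W
candidate 3: n = (0, 1, 1, 1) → π⊥ ≈ (+0.0000, +0.4142); max(|x|,|y|,|x±y|/√2) = 0.4142 ≤ 1 ⇒ ∈ W
candidate 4: n = (0, 1, -2, -2) → π⊥ ≈ (-2.1213, +1.2929); max(|x|,|y|,|x±y|/√2) = 2.4142 > 1 ⇒ ∉ W
candidate 5: n = (-1, 0, -1, 0) → π⊥ ≈ (-1.0000, +1.0000); max(|x|,|y|,|x±y|/√2) = 1.4142 > 1 ⇒ ∉ W
candidate 6: n = (-1, 2, -2, 2) → π⊥ ≈ (-1.0000, +4.8284); max(|x|,|y|,|x±y|/√2) = 4.8284 > 1 ⇒ ∉ W
candidate 7: n = (1, 0, 0, -1) → π⊥ ≈ (+0.2929, -0.7071); max(|x|,|y|,|x±y|/√2) = 0.7071 ≤ 1 ⇒ ∈ W
candidate 8: n = (1, -1, 1, 0) → π⊥ ≈ (+1.7071, -1.7071); max(|x|,|y|,|x±y|/√2) = 2.4142 > 1 ⇒ ∉ W
candidate 9: n = (-3, -2, 2, -3) → π⊥ ≈ (-3.7071, -5.5355); max(|x|,|y|,|x±y|/√2) = 6.5355 > 1 ⇒ ∉ W

1, 3, 7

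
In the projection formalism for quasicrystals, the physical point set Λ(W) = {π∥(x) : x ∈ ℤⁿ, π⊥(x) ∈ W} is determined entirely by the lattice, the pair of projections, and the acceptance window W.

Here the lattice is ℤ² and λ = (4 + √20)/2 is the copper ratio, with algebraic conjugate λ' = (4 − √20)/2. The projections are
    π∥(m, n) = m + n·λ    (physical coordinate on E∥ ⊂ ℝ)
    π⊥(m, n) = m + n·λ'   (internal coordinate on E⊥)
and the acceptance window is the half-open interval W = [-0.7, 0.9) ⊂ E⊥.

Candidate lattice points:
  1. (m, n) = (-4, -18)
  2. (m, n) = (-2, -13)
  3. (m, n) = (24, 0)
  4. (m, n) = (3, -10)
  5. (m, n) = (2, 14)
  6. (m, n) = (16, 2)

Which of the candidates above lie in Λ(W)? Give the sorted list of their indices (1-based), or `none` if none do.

1

Numerically λ ≈ 4.236068 and λ' = −1/λ ≈ -0.236068.
candidate 1: (m,n)=(-4,-18) → π∥ = -4-18·λ ≈ -80.249224, π⊥ = -4-18·λ' ≈ 0.249224 ∈ [-0.7, 0.9) ⇒ IN Λ
candidate 2: (m,n)=(-2,-13) → π∥ = -2-13·λ ≈ -57.068884, π⊥ = -2-13·λ' ≈ 1.068884 ∉ [-0.7, 0.9) ⇒ out
candidate 3: (m,n)=(24,0) → π∥ = 24+0·λ ≈ 24.000000, π⊥ = 24+0·λ' ≈ 24.000000 ∉ [-0.7, 0.9) ⇒ out
candidate 4: (m,n)=(3,-10) → π∥ = 3-10·λ ≈ -39.360680, π⊥ = 3-10·λ' ≈ 5.360680 ∉ [-0.7, 0.9) ⇒ out
candidate 5: (m,n)=(2,14) → π∥ = 2+14·λ ≈ 61.304952, π⊥ = 2+14·λ' ≈ -1.304952 ∉ [-0.7, 0.9) ⇒ out
candidate 6: (m,n)=(16,2) → π∥ = 16+2·λ ≈ 24.472136, π⊥ = 16+2·λ' ≈ 15.527864 ∉ [-0.7, 0.9) ⇒ out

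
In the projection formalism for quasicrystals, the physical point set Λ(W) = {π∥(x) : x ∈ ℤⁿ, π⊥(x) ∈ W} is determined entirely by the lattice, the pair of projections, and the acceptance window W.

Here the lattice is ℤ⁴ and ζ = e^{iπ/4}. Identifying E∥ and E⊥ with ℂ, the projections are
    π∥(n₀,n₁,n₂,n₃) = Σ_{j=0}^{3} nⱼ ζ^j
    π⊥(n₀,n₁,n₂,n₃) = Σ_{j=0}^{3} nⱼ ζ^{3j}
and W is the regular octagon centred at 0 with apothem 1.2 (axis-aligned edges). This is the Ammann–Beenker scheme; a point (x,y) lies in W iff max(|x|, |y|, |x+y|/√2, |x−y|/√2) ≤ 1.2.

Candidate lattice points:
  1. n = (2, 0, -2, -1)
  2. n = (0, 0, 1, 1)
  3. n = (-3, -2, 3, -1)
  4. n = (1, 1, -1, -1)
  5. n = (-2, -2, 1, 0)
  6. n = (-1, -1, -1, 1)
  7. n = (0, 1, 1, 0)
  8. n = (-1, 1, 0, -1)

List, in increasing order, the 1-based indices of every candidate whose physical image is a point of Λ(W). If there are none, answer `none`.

2, 4, 6, 7

π⊥(n) = n₀ + n₁ζ³ + n₂ζ⁶ + n₃ζ⁹ where ζ = e^{iπ/4}.
#1 (2, 0, -2, -1): internal (1.29289, 1.29289); octagon support 1.82843 vs apothem 1.2 → ∉ W
#2 (0, 0, 1, 1): internal (0.70711, -0.29289); octagon support 0.70711 vs apothem 1.2 → ∈ W
#3 (-3, -2, 3, -1): internal (-2.29289, -5.12132); octagon support 5.24264 vs apothem 1.2 → ∉ W
#4 (1, 1, -1, -1): internal (-0.41421, 1.00000); octagon support 1.00000 vs apothem 1.2 → ∈ W
#5 (-2, -2, 1, 0): internal (-0.58579, -2.41421); octagon support 2.41421 vs apothem 1.2 → ∉ W
#6 (-1, -1, -1, 1): internal (0.41421, 1.00000); octagon support 1.00000 vs apothem 1.2 → ∈ W
#7 (0, 1, 1, 0): internal (-0.70711, -0.29289); octagon support 0.70711 vs apothem 1.2 → ∈ W
#8 (-1, 1, 0, -1): internal (-2.41421, 0.00000); octagon support 2.41421 vs apothem 1.2 → ∉ W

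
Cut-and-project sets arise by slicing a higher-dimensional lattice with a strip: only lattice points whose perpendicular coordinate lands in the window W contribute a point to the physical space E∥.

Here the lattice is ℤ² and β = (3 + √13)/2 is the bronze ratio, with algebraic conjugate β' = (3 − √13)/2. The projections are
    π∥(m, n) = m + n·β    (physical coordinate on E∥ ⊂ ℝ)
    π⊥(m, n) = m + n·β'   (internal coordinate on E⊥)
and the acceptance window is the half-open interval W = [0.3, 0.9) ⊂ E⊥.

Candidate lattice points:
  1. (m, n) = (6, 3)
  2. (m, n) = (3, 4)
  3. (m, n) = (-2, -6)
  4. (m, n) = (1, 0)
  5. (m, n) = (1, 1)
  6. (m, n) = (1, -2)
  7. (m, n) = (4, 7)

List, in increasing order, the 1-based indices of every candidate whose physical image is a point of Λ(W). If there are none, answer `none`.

Numerically β ≈ 3.3028 and β' = −1/β ≈ -0.3028.
[1] lift (6,3): star map gives 5.0917; window check 0.3 ≤ 5.0917 < 0.9 is false → out
[2] lift (3,4): star map gives 1.7889; window check 0.3 ≤ 1.7889 < 0.9 is false → out
[3] lift (-2,-6): star map gives -0.1833; window check 0.3 ≤ -0.1833 < 0.9 is false → out
[4] lift (1,0): star map gives 1.0000; window check 0.3 ≤ 1.0000 < 0.9 is false → out
[5] lift (1,1): star map gives 0.6972; window check 0.3 ≤ 0.6972 < 0.9 is true → IN Λ
[6] lift (1,-2): star map gives 1.6056; window check 0.3 ≤ 1.6056 < 0.9 is false → out
[7] lift (4,7): star map gives 1.8806; window check 0.3 ≤ 1.8806 < 0.9 is false → out

5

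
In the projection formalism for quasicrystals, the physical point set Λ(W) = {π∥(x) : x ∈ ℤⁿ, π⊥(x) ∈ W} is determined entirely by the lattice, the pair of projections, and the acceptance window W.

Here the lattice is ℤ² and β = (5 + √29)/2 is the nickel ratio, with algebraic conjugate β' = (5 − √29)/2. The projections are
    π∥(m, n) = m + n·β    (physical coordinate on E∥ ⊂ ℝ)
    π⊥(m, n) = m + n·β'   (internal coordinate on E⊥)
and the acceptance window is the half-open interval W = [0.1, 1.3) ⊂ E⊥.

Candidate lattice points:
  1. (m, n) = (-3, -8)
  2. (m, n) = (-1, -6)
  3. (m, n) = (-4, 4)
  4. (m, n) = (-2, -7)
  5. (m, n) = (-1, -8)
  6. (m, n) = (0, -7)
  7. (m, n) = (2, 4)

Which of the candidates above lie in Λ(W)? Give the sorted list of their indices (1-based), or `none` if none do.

β' = (5−√29)/2 ≈ -0.19258.
candidate 1: (m,n)=(-3,-8) → π∥ = -3-8·β ≈ -44.54066, π⊥ = -3-8·β' ≈ -1.45934 ∉ [0.1, 1.3) ⇒ out
candidate 2: (m,n)=(-1,-6) → π∥ = -1-6·β ≈ -32.15549, π⊥ = -1-6·β' ≈ 0.15549 ∈ [0.1, 1.3) ⇒ IN Λ
candidate 3: (m,n)=(-4,4) → π∥ = -4+4·β ≈ 16.77033, π⊥ = -4+4·β' ≈ -4.77033 ∉ [0.1, 1.3) ⇒ out
candidate 4: (m,n)=(-2,-7) → π∥ = -2-7·β ≈ -38.34808, π⊥ = -2-7·β' ≈ -0.65192 ∉ [0.1, 1.3) ⇒ out
candidate 5: (m,n)=(-1,-8) → π∥ = -1-8·β ≈ -42.54066, π⊥ = -1-8·β' ≈ 0.54066 ∈ [0.1, 1.3) ⇒ IN Λ
candidate 6: (m,n)=(0,-7) → π∥ = 0-7·β ≈ -36.34808, π⊥ = 0-7·β' ≈ 1.34808 ∉ [0.1, 1.3) ⇒ out
candidate 7: (m,n)=(2,4) → π∥ = 2+4·β ≈ 22.77033, π⊥ = 2+4·β' ≈ 1.22967 ∈ [0.1, 1.3) ⇒ IN Λ

2, 5, 7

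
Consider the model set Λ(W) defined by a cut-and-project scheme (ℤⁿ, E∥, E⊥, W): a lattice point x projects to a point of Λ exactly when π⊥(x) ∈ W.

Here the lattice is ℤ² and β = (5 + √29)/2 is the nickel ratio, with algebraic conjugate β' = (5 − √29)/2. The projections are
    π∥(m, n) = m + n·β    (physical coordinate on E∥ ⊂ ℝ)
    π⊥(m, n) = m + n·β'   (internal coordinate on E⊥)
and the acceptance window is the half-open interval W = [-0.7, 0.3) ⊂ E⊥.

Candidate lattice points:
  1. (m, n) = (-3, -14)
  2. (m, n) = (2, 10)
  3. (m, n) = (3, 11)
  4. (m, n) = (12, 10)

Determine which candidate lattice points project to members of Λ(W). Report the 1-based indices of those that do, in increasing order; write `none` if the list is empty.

Numerically β ≈ 5.19258 and β' = −1/β ≈ -0.19258.
[1] lift (-3,-14): star map gives -0.30385; window check -0.7 ≤ -0.30385 < 0.3 is true → IN Λ
[2] lift (2,10): star map gives 0.07418; window check -0.7 ≤ 0.07418 < 0.3 is true → IN Λ
[3] lift (3,11): star map gives 0.88159; window check -0.7 ≤ 0.88159 < 0.3 is false → out
[4] lift (12,10): star map gives 10.07418; window check -0.7 ≤ 10.07418 < 0.3 is false → out

1, 2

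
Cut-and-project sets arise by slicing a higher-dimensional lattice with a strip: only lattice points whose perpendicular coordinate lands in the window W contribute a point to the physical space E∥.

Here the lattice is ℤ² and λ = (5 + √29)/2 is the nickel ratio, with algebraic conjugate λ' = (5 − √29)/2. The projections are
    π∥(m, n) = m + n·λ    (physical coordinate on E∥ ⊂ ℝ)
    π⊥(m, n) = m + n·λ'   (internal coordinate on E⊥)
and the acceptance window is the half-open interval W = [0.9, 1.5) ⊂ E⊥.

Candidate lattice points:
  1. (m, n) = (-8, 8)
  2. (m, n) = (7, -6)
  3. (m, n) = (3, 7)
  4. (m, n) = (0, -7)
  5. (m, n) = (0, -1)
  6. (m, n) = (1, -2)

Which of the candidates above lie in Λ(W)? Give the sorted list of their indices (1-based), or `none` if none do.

4, 6

Compute λ' = (5−√29)/2 = -0.19258, so π⊥(m,n) = m -0.19258·n.
[1] lift (-8,8): star map gives -9.54066; window check 0.9 ≤ -9.54066 < 1.5 is false → out
[2] lift (7,-6): star map gives 8.15549; window check 0.9 ≤ 8.15549 < 1.5 is false → out
[3] lift (3,7): star map gives 1.65192; window check 0.9 ≤ 1.65192 < 1.5 is false → out
[4] lift (0,-7): star map gives 1.34808; window check 0.9 ≤ 1.34808 < 1.5 is true → IN Λ
[5] lift (0,-1): star map gives 0.19258; window check 0.9 ≤ 0.19258 < 1.5 is false → out
[6] lift (1,-2): star map gives 1.38516; window check 0.9 ≤ 1.38516 < 1.5 is true → IN Λ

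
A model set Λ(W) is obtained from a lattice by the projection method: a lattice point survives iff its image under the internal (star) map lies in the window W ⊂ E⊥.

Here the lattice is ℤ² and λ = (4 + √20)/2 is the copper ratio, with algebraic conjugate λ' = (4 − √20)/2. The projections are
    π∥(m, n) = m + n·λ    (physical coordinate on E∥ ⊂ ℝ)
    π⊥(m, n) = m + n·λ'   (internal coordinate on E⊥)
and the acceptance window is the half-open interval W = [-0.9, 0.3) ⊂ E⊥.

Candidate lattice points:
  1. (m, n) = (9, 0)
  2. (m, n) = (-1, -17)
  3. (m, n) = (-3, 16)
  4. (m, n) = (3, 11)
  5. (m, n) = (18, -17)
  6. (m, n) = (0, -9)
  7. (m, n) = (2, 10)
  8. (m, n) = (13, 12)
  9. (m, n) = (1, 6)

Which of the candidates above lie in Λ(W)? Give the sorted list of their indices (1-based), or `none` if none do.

λ' = (4−√20)/2 ≈ -0.236068.
[1] lift (9,0): star map gives 9.000000; window check -0.9 ≤ 9.000000 < 0.3 is false → out
[2] lift (-1,-17): star map gives 3.013156; window check -0.9 ≤ 3.013156 < 0.3 is false → out
[3] lift (-3,16): star map gives -6.777088; window check -0.9 ≤ -6.777088 < 0.3 is false → out
[4] lift (3,11): star map gives 0.403252; window check -0.9 ≤ 0.403252 < 0.3 is false → out
[5] lift (18,-17): star map gives 22.013156; window check -0.9 ≤ 22.013156 < 0.3 is false → out
[6] lift (0,-9): star map gives 2.124612; window check -0.9 ≤ 2.124612 < 0.3 is false → out
[7] lift (2,10): star map gives -0.360680; window check -0.9 ≤ -0.360680 < 0.3 is true → IN Λ
[8] lift (13,12): star map gives 10.167184; window check -0.9 ≤ 10.167184 < 0.3 is false → out
[9] lift (1,6): star map gives -0.416408; window check -0.9 ≤ -0.416408 < 0.3 is true → IN Λ

7, 9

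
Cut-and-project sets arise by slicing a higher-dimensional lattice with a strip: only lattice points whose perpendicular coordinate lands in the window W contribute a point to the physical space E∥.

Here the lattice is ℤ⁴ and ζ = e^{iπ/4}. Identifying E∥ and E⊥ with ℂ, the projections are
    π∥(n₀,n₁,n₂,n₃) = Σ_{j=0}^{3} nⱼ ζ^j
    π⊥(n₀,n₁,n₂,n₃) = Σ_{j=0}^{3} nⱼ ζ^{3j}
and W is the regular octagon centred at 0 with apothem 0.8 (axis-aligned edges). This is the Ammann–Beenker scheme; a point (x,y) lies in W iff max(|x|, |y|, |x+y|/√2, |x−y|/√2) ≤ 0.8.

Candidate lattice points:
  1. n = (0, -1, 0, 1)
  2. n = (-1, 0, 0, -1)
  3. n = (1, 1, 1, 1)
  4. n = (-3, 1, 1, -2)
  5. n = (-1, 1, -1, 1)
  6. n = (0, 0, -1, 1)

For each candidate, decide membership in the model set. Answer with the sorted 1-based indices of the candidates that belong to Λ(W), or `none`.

none

π⊥(n) = n₀ + n₁ζ³ + n₂ζ⁶ + n₃ζ⁹ where ζ = e^{iπ/4}.
#1 (0, -1, 0, 1): internal (1.41421, 0.00000); octagon support 1.41421 vs apothem 0.8 → ∉ W
#2 (-1, 0, 0, -1): internal (-1.70711, -0.70711); octagon support 1.70711 vs apothem 0.8 → ∉ W
#3 (1, 1, 1, 1): internal (1.00000, 0.41421); octagon support 1.00000 vs apothem 0.8 → ∉ W
#4 (-3, 1, 1, -2): internal (-5.12132, -1.70711); octagon support 5.12132 vs apothem 0.8 → ∉ W
#5 (-1, 1, -1, 1): internal (-1.00000, 2.41421); octagon support 2.41421 vs apothem 0.8 → ∉ W
#6 (0, 0, -1, 1): internal (0.70711, 1.70711); octagon support 1.70711 vs apothem 0.8 → ∉ W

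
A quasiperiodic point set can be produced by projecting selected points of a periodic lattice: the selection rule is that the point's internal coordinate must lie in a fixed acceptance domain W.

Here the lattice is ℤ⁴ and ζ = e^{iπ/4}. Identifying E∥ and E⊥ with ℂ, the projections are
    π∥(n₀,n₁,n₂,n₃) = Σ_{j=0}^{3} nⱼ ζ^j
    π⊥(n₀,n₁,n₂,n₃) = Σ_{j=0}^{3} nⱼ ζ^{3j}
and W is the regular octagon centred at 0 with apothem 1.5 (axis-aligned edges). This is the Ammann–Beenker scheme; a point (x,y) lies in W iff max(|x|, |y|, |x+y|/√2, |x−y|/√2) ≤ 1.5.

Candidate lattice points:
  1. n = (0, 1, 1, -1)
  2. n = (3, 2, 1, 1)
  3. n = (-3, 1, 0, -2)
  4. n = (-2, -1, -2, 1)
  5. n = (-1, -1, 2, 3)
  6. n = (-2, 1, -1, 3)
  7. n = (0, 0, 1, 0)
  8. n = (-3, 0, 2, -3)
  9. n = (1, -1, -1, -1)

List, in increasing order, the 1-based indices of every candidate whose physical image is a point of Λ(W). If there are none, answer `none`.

Internal map: ζ^{3j} for j=0..3 gives (1,0), (−√2/2,√2/2), (0,−1), (√2/2,√2/2).
#1 (0, 1, 1, -1): internal (-1.41421, -1.00000); octagon support 1.70711 vs apothem 1.5 → ∉ W
#2 (3, 2, 1, 1): internal (2.29289, 1.12132); octagon support 2.41421 vs apothem 1.5 → ∉ W
#3 (-3, 1, 0, -2): internal (-5.12132, -0.70711); octagon support 5.12132 vs apothem 1.5 → ∉ W
#4 (-2, -1, -2, 1): internal (-0.58579, 2.00000); octagon support 2.00000 vs apothem 1.5 → ∉ W
#5 (-1, -1, 2, 3): internal (1.82843, -0.58579); octagon support 1.82843 vs apothem 1.5 → ∉ W
#6 (-2, 1, -1, 3): internal (-0.58579, 3.82843); octagon support 3.82843 vs apothem 1.5 → ∉ W
#7 (0, 0, 1, 0): internal (0.00000, -1.00000); octagon support 1.00000 vs apothem 1.5 → ∈ W
#8 (-3, 0, 2, -3): internal (-5.12132, -4.12132); octagon support 6.53553 vs apothem 1.5 → ∉ W
#9 (1, -1, -1, -1): internal (1.00000, -0.41421); octagon support 1.00000 vs apothem 1.5 → ∈ W

7, 9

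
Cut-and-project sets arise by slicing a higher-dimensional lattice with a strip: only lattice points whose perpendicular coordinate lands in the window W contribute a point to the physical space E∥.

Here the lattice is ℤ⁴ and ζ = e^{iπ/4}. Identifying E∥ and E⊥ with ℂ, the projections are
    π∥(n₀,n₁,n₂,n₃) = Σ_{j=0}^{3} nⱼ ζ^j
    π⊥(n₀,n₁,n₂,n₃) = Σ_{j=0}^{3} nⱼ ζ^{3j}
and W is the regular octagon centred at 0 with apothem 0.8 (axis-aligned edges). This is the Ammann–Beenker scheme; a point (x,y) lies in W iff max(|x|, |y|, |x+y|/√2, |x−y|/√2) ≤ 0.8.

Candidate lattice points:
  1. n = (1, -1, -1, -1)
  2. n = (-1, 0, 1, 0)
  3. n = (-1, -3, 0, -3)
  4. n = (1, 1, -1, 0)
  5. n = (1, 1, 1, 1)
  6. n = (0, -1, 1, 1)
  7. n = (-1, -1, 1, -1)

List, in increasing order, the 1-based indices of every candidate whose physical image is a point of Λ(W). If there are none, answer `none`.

none

Internal map: ζ^{3j} for j=0..3 gives (1,0), (−√2/2,√2/2), (0,−1), (√2/2,√2/2).
candidate 1: n = (1, -1, -1, -1) → π⊥ ≈ (+1.000000, -0.414214); max(|x|,|y|,|x±y|/√2) = 1.000000 > 0.8 ⇒ ∉ W
candidate 2: n = (-1, 0, 1, 0) → π⊥ ≈ (-1.000000, -1.000000); max(|x|,|y|,|x±y|/√2) = 1.414214 > 0.8 ⇒ ∉ W
candidate 3: n = (-1, -3, 0, -3) → π⊥ ≈ (-1.000000, -4.242641); max(|x|,|y|,|x±y|/√2) = 4.242641 > 0.8 ⇒ ∉ W
candidate 4: n = (1, 1, -1, 0) → π⊥ ≈ (+0.292893, +1.707107); max(|x|,|y|,|x±y|/√2) = 1.707107 > 0.8 ⇒ ∉ W
candidate 5: n = (1, 1, 1, 1) → π⊥ ≈ (+1.000000, +0.414214); max(|x|,|y|,|x±y|/√2) = 1.000000 > 0.8 ⇒ ∉ W
candidate 6: n = (0, -1, 1, 1) → π⊥ ≈ (+1.414214, -1.000000); max(|x|,|y|,|x±y|/√2) = 1.707107 > 0.8 ⇒ ∉ W
candidate 7: n = (-1, -1, 1, -1) → π⊥ ≈ (-1.000000, -2.414214); max(|x|,|y|,|x±y|/√2) = 2.414214 > 0.8 ⇒ ∉ W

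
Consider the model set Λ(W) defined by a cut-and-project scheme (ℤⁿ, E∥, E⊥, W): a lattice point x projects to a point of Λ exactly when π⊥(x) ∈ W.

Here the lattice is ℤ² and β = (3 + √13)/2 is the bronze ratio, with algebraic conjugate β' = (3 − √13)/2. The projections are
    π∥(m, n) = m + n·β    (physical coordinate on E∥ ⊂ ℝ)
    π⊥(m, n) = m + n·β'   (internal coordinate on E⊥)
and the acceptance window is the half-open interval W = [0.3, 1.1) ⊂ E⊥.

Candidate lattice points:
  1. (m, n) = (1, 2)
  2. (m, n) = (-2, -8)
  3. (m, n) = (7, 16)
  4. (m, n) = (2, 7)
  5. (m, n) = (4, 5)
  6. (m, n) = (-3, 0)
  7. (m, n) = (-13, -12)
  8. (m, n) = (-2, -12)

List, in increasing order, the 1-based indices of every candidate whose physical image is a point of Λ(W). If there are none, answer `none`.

1, 2

β' = (3−√13)/2 ≈ -0.30278.
candidate 1: (m,n)=(1,2) → π∥ = 1+2·β ≈ 7.60555, π⊥ = 1+2·β' ≈ 0.39445 ∈ [0.3, 1.1) ⇒ IN Λ
candidate 2: (m,n)=(-2,-8) → π∥ = -2-8·β ≈ -28.42221, π⊥ = -2-8·β' ≈ 0.42221 ∈ [0.3, 1.1) ⇒ IN Λ
candidate 3: (m,n)=(7,16) → π∥ = 7+16·β ≈ 59.84441, π⊥ = 7+16·β' ≈ 2.15559 ∉ [0.3, 1.1) ⇒ out
candidate 4: (m,n)=(2,7) → π∥ = 2+7·β ≈ 25.11943, π⊥ = 2+7·β' ≈ -0.11943 ∉ [0.3, 1.1) ⇒ out
candidate 5: (m,n)=(4,5) → π∥ = 4+5·β ≈ 20.51388, π⊥ = 4+5·β' ≈ 2.48612 ∉ [0.3, 1.1) ⇒ out
candidate 6: (m,n)=(-3,0) → π∥ = -3+0·β ≈ -3.00000, π⊥ = -3+0·β' ≈ -3.00000 ∉ [0.3, 1.1) ⇒ out
candidate 7: (m,n)=(-13,-12) → π∥ = -13-12·β ≈ -52.63331, π⊥ = -13-12·β' ≈ -9.36669 ∉ [0.3, 1.1) ⇒ out
candidate 8: (m,n)=(-2,-12) → π∥ = -2-12·β ≈ -41.63331, π⊥ = -2-12·β' ≈ 1.63331 ∉ [0.3, 1.1) ⇒ out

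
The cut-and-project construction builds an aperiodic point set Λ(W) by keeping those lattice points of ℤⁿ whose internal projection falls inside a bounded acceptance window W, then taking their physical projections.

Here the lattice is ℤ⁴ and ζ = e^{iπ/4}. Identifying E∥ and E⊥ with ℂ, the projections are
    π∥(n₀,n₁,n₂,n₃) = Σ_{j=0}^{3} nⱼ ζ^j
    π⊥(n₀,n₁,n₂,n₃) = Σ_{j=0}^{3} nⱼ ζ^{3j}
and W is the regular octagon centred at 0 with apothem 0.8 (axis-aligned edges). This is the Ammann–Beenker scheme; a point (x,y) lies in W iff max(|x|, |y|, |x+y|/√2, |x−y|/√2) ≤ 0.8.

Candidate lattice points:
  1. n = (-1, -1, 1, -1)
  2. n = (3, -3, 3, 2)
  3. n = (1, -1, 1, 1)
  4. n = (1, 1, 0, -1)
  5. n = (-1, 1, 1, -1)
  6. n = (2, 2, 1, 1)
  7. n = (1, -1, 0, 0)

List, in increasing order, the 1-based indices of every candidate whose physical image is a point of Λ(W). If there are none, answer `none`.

With ζ = e^{iπ/4} the internal vectors are ζ^0,ζ^3,ζ^6,ζ^9.
candidate 1: n = (-1, -1, 1, -1) → π⊥ ≈ (-1.0000, -2.4142); max(|x|,|y|,|x±y|/√2) = 2.4142 > 0.8 ⇒ ∉ W
candidate 2: n = (3, -3, 3, 2) → π⊥ ≈ (+6.5355, -3.7071); max(|x|,|y|,|x±y|/√2) = 7.2426 > 0.8 ⇒ ∉ W
candidate 3: n = (1, -1, 1, 1) → π⊥ ≈ (+2.4142, -1.0000); max(|x|,|y|,|x±y|/√2) = 2.4142 > 0.8 ⇒ ∉ W
candidate 4: n = (1, 1, 0, -1) → π⊥ ≈ (-0.4142, +0.0000); max(|x|,|y|,|x±y|/√2) = 0.4142 ≤ 0.8 ⇒ ∈ W
candidate 5: n = (-1, 1, 1, -1) → π⊥ ≈ (-2.4142, -1.0000); max(|x|,|y|,|x±y|/√2) = 2.4142 > 0.8 ⇒ ∉ W
candidate 6: n = (2, 2, 1, 1) → π⊥ ≈ (+1.2929, +1.1213); max(|x|,|y|,|x±y|/√2) = 1.7071 > 0.8 ⇒ ∉ W
candidate 7: n = (1, -1, 0, 0) → π⊥ ≈ (+1.7071, -0.7071); max(|x|,|y|,|x±y|/√2) = 1.7071 > 0.8 ⇒ ∉ W

4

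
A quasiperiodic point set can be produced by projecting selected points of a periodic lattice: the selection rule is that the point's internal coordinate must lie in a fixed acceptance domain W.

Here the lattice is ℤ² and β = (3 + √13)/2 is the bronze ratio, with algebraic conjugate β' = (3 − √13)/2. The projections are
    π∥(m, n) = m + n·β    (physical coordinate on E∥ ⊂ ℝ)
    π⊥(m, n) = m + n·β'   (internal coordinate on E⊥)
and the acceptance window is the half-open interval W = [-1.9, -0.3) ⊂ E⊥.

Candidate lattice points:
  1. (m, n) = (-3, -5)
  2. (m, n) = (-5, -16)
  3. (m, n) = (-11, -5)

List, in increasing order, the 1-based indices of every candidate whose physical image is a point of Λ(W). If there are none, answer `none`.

Compute β' = (3−√13)/2 = -0.302776, so π⊥(m,n) = m -0.302776·n.
#1 (-3,-5): internal coord -3 + (-5)·β' = -1.486122; -1.486122 ∈ [-1.9, -0.3) → IN Λ
#2 (-5,-16): internal coord -5 + (-16)·β' = -0.155590; -0.155590 ∉ [-1.9, -0.3) → out
#3 (-11,-5): internal coord -11 + (-5)·β' = -9.486122; -9.486122 ∉ [-1.9, -0.3) → out

1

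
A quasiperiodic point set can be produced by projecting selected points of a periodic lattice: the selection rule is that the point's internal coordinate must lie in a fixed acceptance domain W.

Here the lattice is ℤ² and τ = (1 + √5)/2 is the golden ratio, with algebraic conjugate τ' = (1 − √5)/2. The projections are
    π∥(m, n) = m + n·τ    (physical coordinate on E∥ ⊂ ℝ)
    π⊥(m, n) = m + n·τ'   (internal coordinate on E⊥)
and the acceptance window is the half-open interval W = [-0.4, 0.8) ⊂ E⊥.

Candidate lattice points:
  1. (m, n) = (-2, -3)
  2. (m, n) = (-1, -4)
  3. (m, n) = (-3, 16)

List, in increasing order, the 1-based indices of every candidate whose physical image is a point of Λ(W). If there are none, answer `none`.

1

τ' = (1−√5)/2 ≈ -0.6180.
[1] lift (-2,-3): star map gives -0.1459; window check -0.4 ≤ -0.1459 < 0.8 is true → IN Λ
[2] lift (-1,-4): star map gives 1.4721; window check -0.4 ≤ 1.4721 < 0.8 is false → out
[3] lift (-3,16): star map gives -12.8885; window check -0.4 ≤ -12.8885 < 0.8 is false → out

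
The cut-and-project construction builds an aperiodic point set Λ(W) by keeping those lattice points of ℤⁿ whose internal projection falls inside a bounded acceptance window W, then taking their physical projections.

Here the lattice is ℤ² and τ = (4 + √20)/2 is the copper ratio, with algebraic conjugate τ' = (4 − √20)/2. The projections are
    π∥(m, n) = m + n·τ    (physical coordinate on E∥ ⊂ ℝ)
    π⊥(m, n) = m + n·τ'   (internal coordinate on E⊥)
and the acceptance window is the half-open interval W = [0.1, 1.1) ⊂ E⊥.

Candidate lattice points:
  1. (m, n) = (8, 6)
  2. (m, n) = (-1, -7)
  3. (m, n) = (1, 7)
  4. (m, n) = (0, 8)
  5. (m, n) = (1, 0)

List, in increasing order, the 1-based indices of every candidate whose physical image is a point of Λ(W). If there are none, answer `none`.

Numerically τ ≈ 4.2361 and τ' = −1/τ ≈ -0.2361.
#1 (8,6): internal coord 8 + (6)·τ' = +6.5836; +6.5836 ∉ [0.1, 1.1) → out
#2 (-1,-7): internal coord -1 + (-7)·τ' = +0.6525; +0.6525 ∈ [0.1, 1.1) → IN Λ
#3 (1,7): internal coord 1 + (7)·τ' = -0.6525; -0.6525 ∉ [0.1, 1.1) → out
#4 (0,8): internal coord 0 + (8)·τ' = -1.8885; -1.8885 ∉ [0.1, 1.1) → out
#5 (1,0): internal coord 1 + (0)·τ' = +1.0000; +1.0000 ∈ [0.1, 1.1) → IN Λ

2, 5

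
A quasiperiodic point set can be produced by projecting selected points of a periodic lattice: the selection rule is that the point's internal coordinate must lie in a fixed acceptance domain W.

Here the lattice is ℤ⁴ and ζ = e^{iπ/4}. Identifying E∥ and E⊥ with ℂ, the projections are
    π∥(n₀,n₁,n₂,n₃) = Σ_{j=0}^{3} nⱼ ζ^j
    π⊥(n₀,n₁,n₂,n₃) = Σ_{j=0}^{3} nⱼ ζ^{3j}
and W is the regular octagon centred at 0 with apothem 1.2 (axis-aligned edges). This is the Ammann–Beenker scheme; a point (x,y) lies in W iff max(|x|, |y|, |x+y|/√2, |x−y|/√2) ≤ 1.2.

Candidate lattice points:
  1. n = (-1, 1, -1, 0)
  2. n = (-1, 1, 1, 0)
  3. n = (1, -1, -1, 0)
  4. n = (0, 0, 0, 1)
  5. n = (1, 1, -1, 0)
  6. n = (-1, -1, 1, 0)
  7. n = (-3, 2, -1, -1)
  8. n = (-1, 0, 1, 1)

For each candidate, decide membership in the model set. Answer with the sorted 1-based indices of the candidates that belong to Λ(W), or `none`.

π⊥(n) = n₀ + n₁ζ³ + n₂ζ⁶ + n₃ζ⁹ where ζ = e^{iπ/4}.
candidate 1: n = (-1, 1, -1, 0) → π⊥ ≈ (-1.7071, +1.7071); max(|x|,|y|,|x±y|/√2) = 2.4142 > 1.2 ⇒ ∉ W
candidate 2: n = (-1, 1, 1, 0) → π⊥ ≈ (-1.7071, -0.2929); max(|x|,|y|,|x±y|/√2) = 1.7071 > 1.2 ⇒ ∉ W
candidate 3: n = (1, -1, -1, 0) → π⊥ ≈ (+1.7071, +0.2929); max(|x|,|y|,|x±y|/√2) = 1.7071 > 1.2 ⇒ ∉ W
candidate 4: n = (0, 0, 0, 1) → π⊥ ≈ (+0.7071, +0.7071); max(|x|,|y|,|x±y|/√2) = 1.0000 ≤ 1.2 ⇒ ∈ W
candidate 5: n = (1, 1, -1, 0) → π⊥ ≈ (+0.2929, +1.7071); max(|x|,|y|,|x±y|/√2) = 1.7071 > 1.2 ⇒ ∉ W
candidate 6: n = (-1, -1, 1, 0) → π⊥ ≈ (-0.2929, -1.7071); max(|x|,|y|,|x±y|/√2) = 1.7071 > 1.2 ⇒ ∉ W
candidate 7: n = (-3, 2, -1, -1) → π⊥ ≈ (-5.1213, +1.7071); max(|x|,|y|,|x±y|/√2) = 5.1213 > 1.2 ⇒ ∉ W
candidate 8: n = (-1, 0, 1, 1) → π⊥ ≈ (-0.2929, -0.2929); max(|x|,|y|,|x±y|/√2) = 0.4142 ≤ 1.2 ⇒ ∈ W

4, 8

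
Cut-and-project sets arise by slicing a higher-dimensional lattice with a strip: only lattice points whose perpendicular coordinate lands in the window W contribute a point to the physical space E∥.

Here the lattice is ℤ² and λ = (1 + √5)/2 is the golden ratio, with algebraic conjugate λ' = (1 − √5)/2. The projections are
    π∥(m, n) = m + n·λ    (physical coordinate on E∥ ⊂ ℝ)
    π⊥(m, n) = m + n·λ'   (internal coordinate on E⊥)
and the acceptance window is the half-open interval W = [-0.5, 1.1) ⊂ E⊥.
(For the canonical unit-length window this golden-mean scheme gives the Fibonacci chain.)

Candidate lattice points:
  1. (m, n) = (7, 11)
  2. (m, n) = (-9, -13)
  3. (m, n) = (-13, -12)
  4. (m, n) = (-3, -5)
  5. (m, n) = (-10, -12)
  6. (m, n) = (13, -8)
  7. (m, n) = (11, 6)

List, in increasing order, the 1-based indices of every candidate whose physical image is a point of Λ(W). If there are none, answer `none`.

λ' = (1−√5)/2 ≈ -0.61803.
candidate 1: (m,n)=(7,11) → π∥ = 7+11·λ ≈ 24.79837, π⊥ = 7+11·λ' ≈ 0.20163 ∈ [-0.5, 1.1) ⇒ IN Λ
candidate 2: (m,n)=(-9,-13) → π∥ = -9-13·λ ≈ -30.03444, π⊥ = -9-13·λ' ≈ -0.96556 ∉ [-0.5, 1.1) ⇒ out
candidate 3: (m,n)=(-13,-12) → π∥ = -13-12·λ ≈ -32.41641, π⊥ = -13-12·λ' ≈ -5.58359 ∉ [-0.5, 1.1) ⇒ out
candidate 4: (m,n)=(-3,-5) → π∥ = -3-5·λ ≈ -11.09017, π⊥ = -3-5·λ' ≈ 0.09017 ∈ [-0.5, 1.1) ⇒ IN Λ
candidate 5: (m,n)=(-10,-12) → π∥ = -10-12·λ ≈ -29.41641, π⊥ = -10-12·λ' ≈ -2.58359 ∉ [-0.5, 1.1) ⇒ out
candidate 6: (m,n)=(13,-8) → π∥ = 13-8·λ ≈ 0.05573, π⊥ = 13-8·λ' ≈ 17.94427 ∉ [-0.5, 1.1) ⇒ out
candidate 7: (m,n)=(11,6) → π∥ = 11+6·λ ≈ 20.70820, π⊥ = 11+6·λ' ≈ 7.29180 ∉ [-0.5, 1.1) ⇒ out

1, 4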